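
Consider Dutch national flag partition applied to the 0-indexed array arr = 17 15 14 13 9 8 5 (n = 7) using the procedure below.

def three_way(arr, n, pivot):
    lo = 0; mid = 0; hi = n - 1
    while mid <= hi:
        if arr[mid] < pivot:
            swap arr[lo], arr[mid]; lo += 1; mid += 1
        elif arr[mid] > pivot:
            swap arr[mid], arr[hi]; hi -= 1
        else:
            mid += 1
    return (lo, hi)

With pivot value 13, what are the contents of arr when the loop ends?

lo=0 mid=0 hi=6
17>13: swap(0,6), hi=5 ⇒ 5 15 14 13 9 8 17
5<13: swap(0,0), lo=1 mid=1 ⇒ 5 15 14 13 9 8 17
15>13: swap(1,5), hi=4 ⇒ 5 8 14 13 9 15 17
8<13: swap(1,1), lo=2 mid=2 ⇒ 5 8 14 13 9 15 17
14>13: swap(2,4), hi=3 ⇒ 5 8 9 13 14 15 17
9<13: swap(2,2), lo=3 mid=3 ⇒ 5 8 9 13 14 15 17
13=13: mid=4
done. lo=3 hi=3; arr=5 8 9 13 14 15 17

5 8 9 13 14 15 17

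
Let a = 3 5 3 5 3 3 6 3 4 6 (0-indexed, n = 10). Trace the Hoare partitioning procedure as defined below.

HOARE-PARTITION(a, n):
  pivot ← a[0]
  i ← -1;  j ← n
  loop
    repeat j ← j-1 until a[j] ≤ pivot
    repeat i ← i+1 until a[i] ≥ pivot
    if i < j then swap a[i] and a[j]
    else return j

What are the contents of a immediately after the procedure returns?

pivot = a[0] = 3; i = -1, j = 10
j→7 (a[7]=3≤3), i→0 (a[0]=3≥3); i<j, swap → 3 5 3 5 3 3 6 3 4 6
j→5 (a[5]=3≤3), i→1 (a[1]=5≥3); i<j, swap → 3 3 3 5 3 5 6 3 4 6
j→4 (a[4]=3≤3), i→2 (a[2]=3≥3); i<j, swap → 3 3 3 5 3 5 6 3 4 6
j→2, i→3; i≥j, return j=2. a = 3 3 3 5 3 5 6 3 4 6

3 3 3 5 3 5 6 3 4 6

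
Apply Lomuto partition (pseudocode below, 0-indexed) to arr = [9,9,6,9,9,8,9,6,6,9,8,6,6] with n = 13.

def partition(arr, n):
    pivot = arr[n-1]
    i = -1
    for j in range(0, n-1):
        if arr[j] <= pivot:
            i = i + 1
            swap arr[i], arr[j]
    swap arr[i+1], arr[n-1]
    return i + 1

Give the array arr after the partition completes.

pivot = arr[12] = 6; i = -1
j=0: arr[0]=9 > 6 → no swap
j=1: arr[1]=9 > 6 → no swap
j=2: arr[2]=6 ≤ 6 → i=0, swap arr[0],arr[2] → [6,9,9,9,9,8,9,6,6,9,8,6,6]
j=3: arr[3]=9 > 6 → no swap
j=4: arr[4]=9 > 6 → no swap
j=5: arr[5]=8 > 6 → no swap
j=6: arr[6]=9 > 6 → no swap
j=7: arr[7]=6 ≤ 6 → i=1, swap arr[1],arr[7] → [6,6,9,9,9,8,9,9,6,9,8,6,6]
j=8: arr[8]=6 ≤ 6 → i=2, swap arr[2],arr[8] → [6,6,6,9,9,8,9,9,9,9,8,6,6]
j=9: arr[9]=9 > 6 → no swap
j=10: arr[10]=8 > 6 → no swap
j=11: arr[11]=6 ≤ 6 → i=3, swap arr[3],arr[11] → [6,6,6,6,9,8,9,9,9,9,8,9,6]
final swap arr[4],arr[12] → [6,6,6,6,6,8,9,9,9,9,8,9,9]; return 4

[6,6,6,6,6,8,9,9,9,9,8,9,9]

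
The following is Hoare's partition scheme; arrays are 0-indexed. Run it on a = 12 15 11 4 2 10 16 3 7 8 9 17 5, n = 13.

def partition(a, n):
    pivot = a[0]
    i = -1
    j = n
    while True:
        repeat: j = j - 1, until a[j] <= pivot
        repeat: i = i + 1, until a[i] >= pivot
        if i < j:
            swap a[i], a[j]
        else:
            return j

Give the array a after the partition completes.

pivot=12
j stops at 12 (5), i stops at 0 (12); swap ⇒ 5 15 11 4 2 10 16 3 7 8 9 17 12
j stops at 10 (9), i stops at 1 (15); swap ⇒ 5 9 11 4 2 10 16 3 7 8 15 17 12
j stops at 9 (8), i stops at 6 (16); swap ⇒ 5 9 11 4 2 10 8 3 7 16 15 17 12
j stops at 8, i stops at 9; i≥j ⇒ return 8. a=5 9 11 4 2 10 8 3 7 16 15 17 12

5 9 11 4 2 10 8 3 7 16 15 17 12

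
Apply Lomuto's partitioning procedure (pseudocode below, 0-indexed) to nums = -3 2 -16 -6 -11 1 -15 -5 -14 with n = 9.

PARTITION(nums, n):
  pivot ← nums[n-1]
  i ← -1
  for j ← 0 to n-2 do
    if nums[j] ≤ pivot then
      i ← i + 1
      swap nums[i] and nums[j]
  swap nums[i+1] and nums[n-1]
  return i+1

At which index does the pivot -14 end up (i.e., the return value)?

pivot = nums[8] = -14; i = -1
j=0: nums[0]=-3 > -14 → no swap
j=1: nums[1]=2 > -14 → no swap
j=2: nums[2]=-16 ≤ -14 → i=0, swap nums[0],nums[2] → -16 2 -3 -6 -11 1 -15 -5 -14
j=3: nums[3]=-6 > -14 → no swap
j=4: nums[4]=-11 > -14 → no swap
j=5: nums[5]=1 > -14 → no swap
j=6: nums[6]=-15 ≤ -14 → i=1, swap nums[1],nums[6] → -16 -15 -3 -6 -11 1 2 -5 -14
j=7: nums[7]=-5 > -14 → no swap
final swap nums[2],nums[8] → -16 -15 -14 -6 -11 1 2 -5 -3; return 2

2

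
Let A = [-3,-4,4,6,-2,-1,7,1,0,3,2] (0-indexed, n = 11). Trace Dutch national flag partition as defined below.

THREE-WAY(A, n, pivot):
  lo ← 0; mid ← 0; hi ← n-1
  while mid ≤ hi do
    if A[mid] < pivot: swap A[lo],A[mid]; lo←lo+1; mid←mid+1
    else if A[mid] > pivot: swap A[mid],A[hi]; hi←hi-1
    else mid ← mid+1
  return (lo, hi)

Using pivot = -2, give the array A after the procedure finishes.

pivot = -2; lo=0, mid=0, hi=10
A[mid]=-3<-2: swap A[0],A[0]; lo=1,mid=1 → [-3,-4,4,6,-2,-1,7,1,0,3,2]
A[mid]=-4<-2: swap A[1],A[1]; lo=2,mid=2 → [-3,-4,4,6,-2,-1,7,1,0,3,2]
A[mid]=4>-2: swap A[2],A[10]; hi=9 → [-3,-4,2,6,-2,-1,7,1,0,3,4]
A[mid]=2>-2: swap A[2],A[9]; hi=8 → [-3,-4,3,6,-2,-1,7,1,0,2,4]
A[mid]=3>-2: swap A[2],A[8]; hi=7 → [-3,-4,0,6,-2,-1,7,1,3,2,4]
A[mid]=0>-2: swap A[2],A[7]; hi=6 → [-3,-4,1,6,-2,-1,7,0,3,2,4]
A[mid]=1>-2: swap A[2],A[6]; hi=5 → [-3,-4,7,6,-2,-1,1,0,3,2,4]
A[mid]=7>-2: swap A[2],A[5]; hi=4 → [-3,-4,-1,6,-2,7,1,0,3,2,4]
A[mid]=-1>-2: swap A[2],A[4]; hi=3 → [-3,-4,-2,6,-1,7,1,0,3,2,4]
A[mid]=-2=-2: mid=3
A[mid]=6>-2: swap A[3],A[3]; hi=2 → [-3,-4,-2,6,-1,7,1,0,3,2,4]
end: lo=2, hi=2; A = [-3,-4,-2,6,-1,7,1,0,3,2,4]

[-3,-4,-2,6,-1,7,1,0,3,2,4]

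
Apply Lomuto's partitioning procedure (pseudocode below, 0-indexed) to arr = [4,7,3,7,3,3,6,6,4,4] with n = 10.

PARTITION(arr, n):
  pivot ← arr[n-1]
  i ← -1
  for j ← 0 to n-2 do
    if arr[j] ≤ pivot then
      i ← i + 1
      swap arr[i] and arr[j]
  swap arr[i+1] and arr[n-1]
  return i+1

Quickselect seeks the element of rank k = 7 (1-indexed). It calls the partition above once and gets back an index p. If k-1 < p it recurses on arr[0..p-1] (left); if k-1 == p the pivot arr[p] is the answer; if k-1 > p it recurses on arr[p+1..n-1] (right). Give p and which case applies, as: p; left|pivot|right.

pivot=4, i=-1
j=0: 4≤4, i=0, swap(0,0) ⇒ [4,7,3,7,3,3,6,6,4,4]
j=1: 7>4, skip
j=2: 3≤4, i=1, swap(1,2) ⇒ [4,3,7,7,3,3,6,6,4,4]
j=3: 7>4, skip
j=4: 3≤4, i=2, swap(2,4) ⇒ [4,3,3,7,7,3,6,6,4,4]
j=5: 3≤4, i=3, swap(3,5) ⇒ [4,3,3,3,7,7,6,6,4,4]
j=6: 6>4, skip
j=7: 6>4, skip
j=8: 4≤4, i=4, swap(4,8) ⇒ [4,3,3,3,4,7,6,6,7,4]
swap(5,9) ⇒ [4,3,3,3,4,4,6,6,7,7]; return 5
p = 5; k-1 = 6 > 5 ⇒ right

5; right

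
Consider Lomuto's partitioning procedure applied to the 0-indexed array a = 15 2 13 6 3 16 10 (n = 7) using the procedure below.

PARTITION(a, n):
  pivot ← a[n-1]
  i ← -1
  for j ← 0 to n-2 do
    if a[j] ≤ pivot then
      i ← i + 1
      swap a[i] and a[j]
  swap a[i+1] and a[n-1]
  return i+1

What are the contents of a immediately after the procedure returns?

pivot=10, i=-1
j=0: 15>10, skip
j=1: 2≤10, i=0, swap(0,1) ⇒ 2 15 13 6 3 16 10
j=2: 13>10, skip
j=3: 6≤10, i=1, swap(1,3) ⇒ 2 6 13 15 3 16 10
j=4: 3≤10, i=2, swap(2,4) ⇒ 2 6 3 15 13 16 10
j=5: 16>10, skip
swap(3,6) ⇒ 2 6 3 10 13 16 15; return 3

2 6 3 10 13 16 15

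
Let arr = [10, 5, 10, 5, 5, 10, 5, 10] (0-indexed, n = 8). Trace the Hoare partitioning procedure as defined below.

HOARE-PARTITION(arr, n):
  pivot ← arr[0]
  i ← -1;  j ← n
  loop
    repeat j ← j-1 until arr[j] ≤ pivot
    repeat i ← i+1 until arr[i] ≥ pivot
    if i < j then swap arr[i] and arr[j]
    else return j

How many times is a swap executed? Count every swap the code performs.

2

pivot=10
j stops at 7 (10), i stops at 0 (10); swap ⇒ [10, 5, 10, 5, 5, 10, 5, 10]
j stops at 6 (5), i stops at 2 (10); swap ⇒ [10, 5, 5, 5, 5, 10, 10, 10]
j stops at 5, i stops at 5; i≥j ⇒ return 5. arr=[10, 5, 5, 5, 5, 10, 10, 10]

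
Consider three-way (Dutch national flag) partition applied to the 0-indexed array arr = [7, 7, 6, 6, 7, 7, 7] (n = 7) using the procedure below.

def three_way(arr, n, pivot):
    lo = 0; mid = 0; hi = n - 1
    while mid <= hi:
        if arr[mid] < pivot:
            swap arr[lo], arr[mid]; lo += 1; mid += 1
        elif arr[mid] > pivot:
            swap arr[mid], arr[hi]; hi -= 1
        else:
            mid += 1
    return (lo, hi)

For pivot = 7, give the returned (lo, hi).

(2, 6)

lo=0 mid=0 hi=6
7=7: mid=1
7=7: mid=2
6<7: swap(0,2), lo=1 mid=3 ⇒ [6, 7, 7, 6, 7, 7, 7]
6<7: swap(1,3), lo=2 mid=4 ⇒ [6, 6, 7, 7, 7, 7, 7]
7=7: mid=5
7=7: mid=6
7=7: mid=7
done. lo=2 hi=6; arr=[6, 6, 7, 7, 7, 7, 7]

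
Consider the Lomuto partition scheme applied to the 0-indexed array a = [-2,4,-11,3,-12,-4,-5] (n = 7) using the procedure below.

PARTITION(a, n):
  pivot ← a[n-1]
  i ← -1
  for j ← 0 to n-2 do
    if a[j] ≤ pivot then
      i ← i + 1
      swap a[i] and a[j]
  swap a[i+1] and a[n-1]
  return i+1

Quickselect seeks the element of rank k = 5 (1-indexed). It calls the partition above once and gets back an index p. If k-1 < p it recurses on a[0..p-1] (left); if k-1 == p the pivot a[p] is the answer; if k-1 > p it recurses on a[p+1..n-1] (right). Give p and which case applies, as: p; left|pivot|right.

pivot=-5, i=-1
j=0: -2>-5, skip
j=1: 4>-5, skip
j=2: -11≤-5, i=0, swap(0,2) ⇒ [-11,4,-2,3,-12,-4,-5]
j=3: 3>-5, skip
j=4: -12≤-5, i=1, swap(1,4) ⇒ [-11,-12,-2,3,4,-4,-5]
j=5: -4>-5, skip
swap(2,6) ⇒ [-11,-12,-5,3,4,-4,-2]; return 2
p = 2; k-1 = 4 > 2 ⇒ right

2; right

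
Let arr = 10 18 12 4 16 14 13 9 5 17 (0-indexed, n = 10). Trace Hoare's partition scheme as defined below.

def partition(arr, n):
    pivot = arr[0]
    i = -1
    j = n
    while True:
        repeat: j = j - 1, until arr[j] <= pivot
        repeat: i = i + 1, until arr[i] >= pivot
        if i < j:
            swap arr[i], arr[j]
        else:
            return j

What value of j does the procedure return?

2

pivot = arr[0] = 10; i = -1, j = 10
j→8 (arr[8]=5≤10), i→0 (arr[0]=10≥10); i<j, swap → 5 18 12 4 16 14 13 9 10 17
j→7 (arr[7]=9≤10), i→1 (arr[1]=18≥10); i<j, swap → 5 9 12 4 16 14 13 18 10 17
j→3 (arr[3]=4≤10), i→2 (arr[2]=12≥10); i<j, swap → 5 9 4 12 16 14 13 18 10 17
j→2, i→3; i≥j, return j=2. arr = 5 9 4 12 16 14 13 18 10 17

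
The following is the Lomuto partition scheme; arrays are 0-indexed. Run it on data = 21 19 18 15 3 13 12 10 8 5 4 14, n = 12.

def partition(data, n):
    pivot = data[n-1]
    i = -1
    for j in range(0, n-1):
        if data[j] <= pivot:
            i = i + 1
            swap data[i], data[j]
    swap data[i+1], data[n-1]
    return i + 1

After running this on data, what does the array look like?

pivot=14, i=-1
j=0: 21>14, skip
j=1: 19>14, skip
j=2: 18>14, skip
j=3: 15>14, skip
j=4: 3≤14, i=0, swap(0,4) ⇒ 3 19 18 15 21 13 12 10 8 5 4 14
j=5: 13≤14, i=1, swap(1,5) ⇒ 3 13 18 15 21 19 12 10 8 5 4 14
j=6: 12≤14, i=2, swap(2,6) ⇒ 3 13 12 15 21 19 18 10 8 5 4 14
j=7: 10≤14, i=3, swap(3,7) ⇒ 3 13 12 10 21 19 18 15 8 5 4 14
j=8: 8≤14, i=4, swap(4,8) ⇒ 3 13 12 10 8 19 18 15 21 5 4 14
j=9: 5≤14, i=5, swap(5,9) ⇒ 3 13 12 10 8 5 18 15 21 19 4 14
j=10: 4≤14, i=6, swap(6,10) ⇒ 3 13 12 10 8 5 4 15 21 19 18 14
swap(7,11) ⇒ 3 13 12 10 8 5 4 14 21 19 18 15; return 7

3 13 12 10 8 5 4 14 21 19 18 15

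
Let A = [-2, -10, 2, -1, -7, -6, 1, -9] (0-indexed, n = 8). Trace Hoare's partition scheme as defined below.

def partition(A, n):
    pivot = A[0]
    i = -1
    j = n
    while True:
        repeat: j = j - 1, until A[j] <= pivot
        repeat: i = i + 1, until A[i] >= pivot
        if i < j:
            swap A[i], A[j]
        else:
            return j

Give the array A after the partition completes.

[-9, -10, -6, -7, -1, 2, 1, -2]

pivot=-2
j stops at 7 (-9), i stops at 0 (-2); swap ⇒ [-9, -10, 2, -1, -7, -6, 1, -2]
j stops at 5 (-6), i stops at 2 (2); swap ⇒ [-9, -10, -6, -1, -7, 2, 1, -2]
j stops at 4 (-7), i stops at 3 (-1); swap ⇒ [-9, -10, -6, -7, -1, 2, 1, -2]
j stops at 3, i stops at 4; i≥j ⇒ return 3. A=[-9, -10, -6, -7, -1, 2, 1, -2]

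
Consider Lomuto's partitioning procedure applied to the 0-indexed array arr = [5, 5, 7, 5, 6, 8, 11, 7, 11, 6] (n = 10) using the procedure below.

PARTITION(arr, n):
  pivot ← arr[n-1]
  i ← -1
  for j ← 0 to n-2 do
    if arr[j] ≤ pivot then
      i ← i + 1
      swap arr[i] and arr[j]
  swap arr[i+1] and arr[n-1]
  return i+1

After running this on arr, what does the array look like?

[5, 5, 5, 6, 6, 8, 11, 7, 11, 7]

pivot = arr[9] = 6; i = -1
j=0: arr[0]=5 ≤ 6 → i=0, swap arr[0],arr[0] (no change) → [5, 5, 7, 5, 6, 8, 11, 7, 11, 6]
j=1: arr[1]=5 ≤ 6 → i=1, swap arr[1],arr[1] (no change) → [5, 5, 7, 5, 6, 8, 11, 7, 11, 6]
j=2: arr[2]=7 > 6 → no swap
j=3: arr[3]=5 ≤ 6 → i=2, swap arr[2],arr[3] → [5, 5, 5, 7, 6, 8, 11, 7, 11, 6]
j=4: arr[4]=6 ≤ 6 → i=3, swap arr[3],arr[4] → [5, 5, 5, 6, 7, 8, 11, 7, 11, 6]
j=5: arr[5]=8 > 6 → no swap
j=6: arr[6]=11 > 6 → no swap
j=7: arr[7]=7 > 6 → no swap
j=8: arr[8]=11 > 6 → no swap
final swap arr[4],arr[9] → [5, 5, 5, 6, 6, 8, 11, 7, 11, 7]; return 4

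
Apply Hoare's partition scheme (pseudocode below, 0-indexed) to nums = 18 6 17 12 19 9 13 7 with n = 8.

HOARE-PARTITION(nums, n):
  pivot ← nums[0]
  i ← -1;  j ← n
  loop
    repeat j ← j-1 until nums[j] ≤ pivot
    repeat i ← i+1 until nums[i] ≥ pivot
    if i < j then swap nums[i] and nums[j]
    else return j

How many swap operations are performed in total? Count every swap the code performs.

2

pivot = nums[0] = 18; i = -1, j = 8
j→7 (nums[7]=7≤18), i→0 (nums[0]=18≥18); i<j, swap → 7 6 17 12 19 9 13 18
j→6 (nums[6]=13≤18), i→4 (nums[4]=19≥18); i<j, swap → 7 6 17 12 13 9 19 18
j→5, i→6; i≥j, return j=5. nums = 7 6 17 12 13 9 19 18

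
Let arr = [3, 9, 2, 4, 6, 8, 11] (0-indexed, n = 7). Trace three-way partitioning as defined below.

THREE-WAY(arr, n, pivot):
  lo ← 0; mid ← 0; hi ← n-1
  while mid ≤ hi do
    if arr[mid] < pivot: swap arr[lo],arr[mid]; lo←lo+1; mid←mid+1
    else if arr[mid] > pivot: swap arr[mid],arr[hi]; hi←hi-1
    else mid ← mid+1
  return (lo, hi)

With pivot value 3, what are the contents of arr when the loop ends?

[2, 3, 4, 6, 8, 11, 9]

lo=0 mid=0 hi=6
3=3: mid=1
9>3: swap(1,6), hi=5 ⇒ [3, 11, 2, 4, 6, 8, 9]
11>3: swap(1,5), hi=4 ⇒ [3, 8, 2, 4, 6, 11, 9]
8>3: swap(1,4), hi=3 ⇒ [3, 6, 2, 4, 8, 11, 9]
6>3: swap(1,3), hi=2 ⇒ [3, 4, 2, 6, 8, 11, 9]
4>3: swap(1,2), hi=1 ⇒ [3, 2, 4, 6, 8, 11, 9]
2<3: swap(0,1), lo=1 mid=2 ⇒ [2, 3, 4, 6, 8, 11, 9]
done. lo=1 hi=1; arr=[2, 3, 4, 6, 8, 11, 9]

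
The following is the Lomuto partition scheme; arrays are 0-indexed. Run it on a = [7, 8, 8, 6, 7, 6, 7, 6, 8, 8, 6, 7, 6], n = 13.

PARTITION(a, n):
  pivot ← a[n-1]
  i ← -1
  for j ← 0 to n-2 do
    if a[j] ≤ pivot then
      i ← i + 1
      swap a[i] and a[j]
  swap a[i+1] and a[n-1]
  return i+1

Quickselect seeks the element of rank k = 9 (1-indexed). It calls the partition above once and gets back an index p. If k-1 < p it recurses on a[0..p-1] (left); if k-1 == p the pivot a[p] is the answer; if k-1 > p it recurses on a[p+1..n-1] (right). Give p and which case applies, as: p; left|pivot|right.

pivot = a[12] = 6; i = -1
j=0: a[0]=7 > 6 → no swap
j=1: a[1]=8 > 6 → no swap
j=2: a[2]=8 > 6 → no swap
j=3: a[3]=6 ≤ 6 → i=0, swap a[0],a[3] → [6, 8, 8, 7, 7, 6, 7, 6, 8, 8, 6, 7, 6]
j=4: a[4]=7 > 6 → no swap
j=5: a[5]=6 ≤ 6 → i=1, swap a[1],a[5] → [6, 6, 8, 7, 7, 8, 7, 6, 8, 8, 6, 7, 6]
j=6: a[6]=7 > 6 → no swap
j=7: a[7]=6 ≤ 6 → i=2, swap a[2],a[7] → [6, 6, 6, 7, 7, 8, 7, 8, 8, 8, 6, 7, 6]
j=8: a[8]=8 > 6 → no swap
j=9: a[9]=8 > 6 → no swap
j=10: a[10]=6 ≤ 6 → i=3, swap a[3],a[10] → [6, 6, 6, 6, 7, 8, 7, 8, 8, 8, 7, 7, 6]
j=11: a[11]=7 > 6 → no swap
final swap a[4],a[12] → [6, 6, 6, 6, 6, 8, 7, 8, 8, 8, 7, 7, 7]; return 4
p = 4; k-1 = 8 > 4 ⇒ right

4; right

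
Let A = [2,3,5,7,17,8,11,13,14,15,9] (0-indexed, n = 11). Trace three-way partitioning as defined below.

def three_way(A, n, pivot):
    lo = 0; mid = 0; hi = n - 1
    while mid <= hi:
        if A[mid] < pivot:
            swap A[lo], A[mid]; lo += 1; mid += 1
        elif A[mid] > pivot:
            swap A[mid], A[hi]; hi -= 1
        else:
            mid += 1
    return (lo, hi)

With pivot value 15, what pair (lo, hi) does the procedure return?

(9, 9)

pivot = 15; lo=0, mid=0, hi=10
A[mid]=2<15: swap A[0],A[0]; lo=1,mid=1 → [2,3,5,7,17,8,11,13,14,15,9]
A[mid]=3<15: swap A[1],A[1]; lo=2,mid=2 → [2,3,5,7,17,8,11,13,14,15,9]
A[mid]=5<15: swap A[2],A[2]; lo=3,mid=3 → [2,3,5,7,17,8,11,13,14,15,9]
A[mid]=7<15: swap A[3],A[3]; lo=4,mid=4 → [2,3,5,7,17,8,11,13,14,15,9]
A[mid]=17>15: swap A[4],A[10]; hi=9 → [2,3,5,7,9,8,11,13,14,15,17]
A[mid]=9<15: swap A[4],A[4]; lo=5,mid=5 → [2,3,5,7,9,8,11,13,14,15,17]
A[mid]=8<15: swap A[5],A[5]; lo=6,mid=6 → [2,3,5,7,9,8,11,13,14,15,17]
A[mid]=11<15: swap A[6],A[6]; lo=7,mid=7 → [2,3,5,7,9,8,11,13,14,15,17]
A[mid]=13<15: swap A[7],A[7]; lo=8,mid=8 → [2,3,5,7,9,8,11,13,14,15,17]
A[mid]=14<15: swap A[8],A[8]; lo=9,mid=9 → [2,3,5,7,9,8,11,13,14,15,17]
A[mid]=15=15: mid=10
end: lo=9, hi=9; A = [2,3,5,7,9,8,11,13,14,15,17]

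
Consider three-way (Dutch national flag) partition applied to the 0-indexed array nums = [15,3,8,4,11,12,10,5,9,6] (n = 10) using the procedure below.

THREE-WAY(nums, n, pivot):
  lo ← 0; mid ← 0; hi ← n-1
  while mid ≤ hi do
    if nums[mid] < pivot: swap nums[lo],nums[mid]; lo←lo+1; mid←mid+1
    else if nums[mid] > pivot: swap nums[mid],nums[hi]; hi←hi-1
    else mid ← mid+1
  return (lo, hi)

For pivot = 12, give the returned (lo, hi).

lo=0 mid=0 hi=9
15>12: swap(0,9), hi=8 ⇒ [6,3,8,4,11,12,10,5,9,15]
6<12: swap(0,0), lo=1 mid=1 ⇒ [6,3,8,4,11,12,10,5,9,15]
3<12: swap(1,1), lo=2 mid=2 ⇒ [6,3,8,4,11,12,10,5,9,15]
8<12: swap(2,2), lo=3 mid=3 ⇒ [6,3,8,4,11,12,10,5,9,15]
4<12: swap(3,3), lo=4 mid=4 ⇒ [6,3,8,4,11,12,10,5,9,15]
11<12: swap(4,4), lo=5 mid=5 ⇒ [6,3,8,4,11,12,10,5,9,15]
12=12: mid=6
10<12: swap(5,6), lo=6 mid=7 ⇒ [6,3,8,4,11,10,12,5,9,15]
5<12: swap(6,7), lo=7 mid=8 ⇒ [6,3,8,4,11,10,5,12,9,15]
9<12: swap(7,8), lo=8 mid=9 ⇒ [6,3,8,4,11,10,5,9,12,15]
done. lo=8 hi=8; nums=[6,3,8,4,11,10,5,9,12,15]

(8, 8)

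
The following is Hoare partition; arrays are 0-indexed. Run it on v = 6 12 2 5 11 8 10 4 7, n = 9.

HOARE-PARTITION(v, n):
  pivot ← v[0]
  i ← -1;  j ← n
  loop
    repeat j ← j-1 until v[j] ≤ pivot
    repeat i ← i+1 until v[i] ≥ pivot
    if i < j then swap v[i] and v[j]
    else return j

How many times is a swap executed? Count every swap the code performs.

pivot = v[0] = 6; i = -1, j = 9
j→7 (v[7]=4≤6), i→0 (v[0]=6≥6); i<j, swap → 4 12 2 5 11 8 10 6 7
j→3 (v[3]=5≤6), i→1 (v[1]=12≥6); i<j, swap → 4 5 2 12 11 8 10 6 7
j→2, i→3; i≥j, return j=2. v = 4 5 2 12 11 8 10 6 7

2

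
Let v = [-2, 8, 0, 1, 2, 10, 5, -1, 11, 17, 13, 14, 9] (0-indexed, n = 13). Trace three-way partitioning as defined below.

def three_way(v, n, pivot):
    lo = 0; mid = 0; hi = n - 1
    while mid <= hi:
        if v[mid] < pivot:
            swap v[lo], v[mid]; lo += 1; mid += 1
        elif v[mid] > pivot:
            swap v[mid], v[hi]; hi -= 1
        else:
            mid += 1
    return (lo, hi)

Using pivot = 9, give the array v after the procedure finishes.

[-2, 8, 0, 1, 2, 5, -1, 9, 17, 13, 14, 11, 10]

lo=0 mid=0 hi=12
-2<9: swap(0,0), lo=1 mid=1 ⇒ [-2, 8, 0, 1, 2, 10, 5, -1, 11, 17, 13, 14, 9]
8<9: swap(1,1), lo=2 mid=2 ⇒ [-2, 8, 0, 1, 2, 10, 5, -1, 11, 17, 13, 14, 9]
0<9: swap(2,2), lo=3 mid=3 ⇒ [-2, 8, 0, 1, 2, 10, 5, -1, 11, 17, 13, 14, 9]
1<9: swap(3,3), lo=4 mid=4 ⇒ [-2, 8, 0, 1, 2, 10, 5, -1, 11, 17, 13, 14, 9]
2<9: swap(4,4), lo=5 mid=5 ⇒ [-2, 8, 0, 1, 2, 10, 5, -1, 11, 17, 13, 14, 9]
10>9: swap(5,12), hi=11 ⇒ [-2, 8, 0, 1, 2, 9, 5, -1, 11, 17, 13, 14, 10]
9=9: mid=6
5<9: swap(5,6), lo=6 mid=7 ⇒ [-2, 8, 0, 1, 2, 5, 9, -1, 11, 17, 13, 14, 10]
-1<9: swap(6,7), lo=7 mid=8 ⇒ [-2, 8, 0, 1, 2, 5, -1, 9, 11, 17, 13, 14, 10]
11>9: swap(8,11), hi=10 ⇒ [-2, 8, 0, 1, 2, 5, -1, 9, 14, 17, 13, 11, 10]
14>9: swap(8,10), hi=9 ⇒ [-2, 8, 0, 1, 2, 5, -1, 9, 13, 17, 14, 11, 10]
13>9: swap(8,9), hi=8 ⇒ [-2, 8, 0, 1, 2, 5, -1, 9, 17, 13, 14, 11, 10]
17>9: swap(8,8), hi=7 ⇒ [-2, 8, 0, 1, 2, 5, -1, 9, 17, 13, 14, 11, 10]
done. lo=7 hi=7; v=[-2, 8, 0, 1, 2, 5, -1, 9, 17, 13, 14, 11, 10]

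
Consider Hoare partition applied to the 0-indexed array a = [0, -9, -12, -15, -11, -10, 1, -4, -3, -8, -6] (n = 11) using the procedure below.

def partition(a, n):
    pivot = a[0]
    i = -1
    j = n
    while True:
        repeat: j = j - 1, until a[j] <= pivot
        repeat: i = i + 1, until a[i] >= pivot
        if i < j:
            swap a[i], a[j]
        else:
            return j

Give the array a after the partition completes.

[-6, -9, -12, -15, -11, -10, -8, -4, -3, 1, 0]

pivot=0
j stops at 10 (-6), i stops at 0 (0); swap ⇒ [-6, -9, -12, -15, -11, -10, 1, -4, -3, -8, 0]
j stops at 9 (-8), i stops at 6 (1); swap ⇒ [-6, -9, -12, -15, -11, -10, -8, -4, -3, 1, 0]
j stops at 8, i stops at 9; i≥j ⇒ return 8. a=[-6, -9, -12, -15, -11, -10, -8, -4, -3, 1, 0]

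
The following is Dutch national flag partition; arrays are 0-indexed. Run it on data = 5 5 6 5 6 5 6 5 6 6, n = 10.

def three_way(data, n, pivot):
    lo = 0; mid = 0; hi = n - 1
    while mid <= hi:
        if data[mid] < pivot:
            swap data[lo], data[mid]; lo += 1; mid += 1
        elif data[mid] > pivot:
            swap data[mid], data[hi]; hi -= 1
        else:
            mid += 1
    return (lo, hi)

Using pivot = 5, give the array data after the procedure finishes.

lo=0 mid=0 hi=9
5=5: mid=1
5=5: mid=2
6>5: swap(2,9), hi=8 ⇒ 5 5 6 5 6 5 6 5 6 6
6>5: swap(2,8), hi=7 ⇒ 5 5 6 5 6 5 6 5 6 6
6>5: swap(2,7), hi=6 ⇒ 5 5 5 5 6 5 6 6 6 6
5=5: mid=3
5=5: mid=4
6>5: swap(4,6), hi=5 ⇒ 5 5 5 5 6 5 6 6 6 6
6>5: swap(4,5), hi=4 ⇒ 5 5 5 5 5 6 6 6 6 6
5=5: mid=5
done. lo=0 hi=4; data=5 5 5 5 5 6 6 6 6 6

5 5 5 5 5 6 6 6 6 6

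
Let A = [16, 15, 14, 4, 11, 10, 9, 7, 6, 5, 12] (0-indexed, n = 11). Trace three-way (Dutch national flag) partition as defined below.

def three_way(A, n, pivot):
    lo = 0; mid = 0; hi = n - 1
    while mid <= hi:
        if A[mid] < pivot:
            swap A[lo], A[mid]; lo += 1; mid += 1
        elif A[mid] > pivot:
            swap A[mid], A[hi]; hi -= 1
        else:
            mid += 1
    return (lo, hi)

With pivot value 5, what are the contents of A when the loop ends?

lo=0 mid=0 hi=10
16>5: swap(0,10), hi=9 ⇒ [12, 15, 14, 4, 11, 10, 9, 7, 6, 5, 16]
12>5: swap(0,9), hi=8 ⇒ [5, 15, 14, 4, 11, 10, 9, 7, 6, 12, 16]
5=5: mid=1
15>5: swap(1,8), hi=7 ⇒ [5, 6, 14, 4, 11, 10, 9, 7, 15, 12, 16]
6>5: swap(1,7), hi=6 ⇒ [5, 7, 14, 4, 11, 10, 9, 6, 15, 12, 16]
7>5: swap(1,6), hi=5 ⇒ [5, 9, 14, 4, 11, 10, 7, 6, 15, 12, 16]
9>5: swap(1,5), hi=4 ⇒ [5, 10, 14, 4, 11, 9, 7, 6, 15, 12, 16]
10>5: swap(1,4), hi=3 ⇒ [5, 11, 14, 4, 10, 9, 7, 6, 15, 12, 16]
11>5: swap(1,3), hi=2 ⇒ [5, 4, 14, 11, 10, 9, 7, 6, 15, 12, 16]
4<5: swap(0,1), lo=1 mid=2 ⇒ [4, 5, 14, 11, 10, 9, 7, 6, 15, 12, 16]
14>5: swap(2,2), hi=1 ⇒ [4, 5, 14, 11, 10, 9, 7, 6, 15, 12, 16]
done. lo=1 hi=1; A=[4, 5, 14, 11, 10, 9, 7, 6, 15, 12, 16]

[4, 5, 14, 11, 10, 9, 7, 6, 15, 12, 16]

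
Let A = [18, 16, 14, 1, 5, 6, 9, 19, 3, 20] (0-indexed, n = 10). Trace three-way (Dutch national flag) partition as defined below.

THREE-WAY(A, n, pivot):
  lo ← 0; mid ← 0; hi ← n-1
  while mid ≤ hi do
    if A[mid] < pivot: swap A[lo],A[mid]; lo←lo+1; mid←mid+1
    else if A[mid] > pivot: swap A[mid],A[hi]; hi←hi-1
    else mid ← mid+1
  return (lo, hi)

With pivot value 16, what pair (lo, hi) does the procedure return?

(6, 6)

pivot = 16; lo=0, mid=0, hi=9
A[mid]=18>16: swap A[0],A[9]; hi=8 → [20, 16, 14, 1, 5, 6, 9, 19, 3, 18]
A[mid]=20>16: swap A[0],A[8]; hi=7 → [3, 16, 14, 1, 5, 6, 9, 19, 20, 18]
A[mid]=3<16: swap A[0],A[0]; lo=1,mid=1 → [3, 16, 14, 1, 5, 6, 9, 19, 20, 18]
A[mid]=16=16: mid=2
A[mid]=14<16: swap A[1],A[2]; lo=2,mid=3 → [3, 14, 16, 1, 5, 6, 9, 19, 20, 18]
A[mid]=1<16: swap A[2],A[3]; lo=3,mid=4 → [3, 14, 1, 16, 5, 6, 9, 19, 20, 18]
A[mid]=5<16: swap A[3],A[4]; lo=4,mid=5 → [3, 14, 1, 5, 16, 6, 9, 19, 20, 18]
A[mid]=6<16: swap A[4],A[5]; lo=5,mid=6 → [3, 14, 1, 5, 6, 16, 9, 19, 20, 18]
A[mid]=9<16: swap A[5],A[6]; lo=6,mid=7 → [3, 14, 1, 5, 6, 9, 16, 19, 20, 18]
A[mid]=19>16: swap A[7],A[7]; hi=6 → [3, 14, 1, 5, 6, 9, 16, 19, 20, 18]
end: lo=6, hi=6; A = [3, 14, 1, 5, 6, 9, 16, 19, 20, 18]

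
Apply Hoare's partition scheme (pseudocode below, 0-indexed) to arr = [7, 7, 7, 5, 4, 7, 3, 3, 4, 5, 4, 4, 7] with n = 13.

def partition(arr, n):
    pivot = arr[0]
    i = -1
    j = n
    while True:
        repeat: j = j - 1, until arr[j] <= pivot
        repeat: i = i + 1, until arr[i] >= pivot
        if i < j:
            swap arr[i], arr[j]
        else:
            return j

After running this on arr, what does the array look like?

[7, 4, 4, 5, 4, 5, 3, 3, 4, 7, 7, 7, 7]

pivot=7
j stops at 12 (7), i stops at 0 (7); swap ⇒ [7, 7, 7, 5, 4, 7, 3, 3, 4, 5, 4, 4, 7]
j stops at 11 (4), i stops at 1 (7); swap ⇒ [7, 4, 7, 5, 4, 7, 3, 3, 4, 5, 4, 7, 7]
j stops at 10 (4), i stops at 2 (7); swap ⇒ [7, 4, 4, 5, 4, 7, 3, 3, 4, 5, 7, 7, 7]
j stops at 9 (5), i stops at 5 (7); swap ⇒ [7, 4, 4, 5, 4, 5, 3, 3, 4, 7, 7, 7, 7]
j stops at 8, i stops at 9; i≥j ⇒ return 8. arr=[7, 4, 4, 5, 4, 5, 3, 3, 4, 7, 7, 7, 7]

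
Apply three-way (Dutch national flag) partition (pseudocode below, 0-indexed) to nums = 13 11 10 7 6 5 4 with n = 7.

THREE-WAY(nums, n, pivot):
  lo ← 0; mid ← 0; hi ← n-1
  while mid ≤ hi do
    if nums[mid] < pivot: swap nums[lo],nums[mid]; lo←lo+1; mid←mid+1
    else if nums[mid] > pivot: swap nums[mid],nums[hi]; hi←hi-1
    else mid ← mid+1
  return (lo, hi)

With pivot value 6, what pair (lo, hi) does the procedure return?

(2, 2)

lo=0 mid=0 hi=6
13>6: swap(0,6), hi=5 ⇒ 4 11 10 7 6 5 13
4<6: swap(0,0), lo=1 mid=1 ⇒ 4 11 10 7 6 5 13
11>6: swap(1,5), hi=4 ⇒ 4 5 10 7 6 11 13
5<6: swap(1,1), lo=2 mid=2 ⇒ 4 5 10 7 6 11 13
10>6: swap(2,4), hi=3 ⇒ 4 5 6 7 10 11 13
6=6: mid=3
7>6: swap(3,3), hi=2 ⇒ 4 5 6 7 10 11 13
done. lo=2 hi=2; nums=4 5 6 7 10 11 13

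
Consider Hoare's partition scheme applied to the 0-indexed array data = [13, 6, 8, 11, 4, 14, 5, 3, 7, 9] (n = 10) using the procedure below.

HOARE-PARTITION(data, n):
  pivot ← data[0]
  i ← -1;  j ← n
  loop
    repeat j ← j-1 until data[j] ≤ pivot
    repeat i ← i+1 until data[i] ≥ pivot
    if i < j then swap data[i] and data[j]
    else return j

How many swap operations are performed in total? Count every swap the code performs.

2

pivot = data[0] = 13; i = -1, j = 10
j→9 (data[9]=9≤13), i→0 (data[0]=13≥13); i<j, swap → [9, 6, 8, 11, 4, 14, 5, 3, 7, 13]
j→8 (data[8]=7≤13), i→5 (data[5]=14≥13); i<j, swap → [9, 6, 8, 11, 4, 7, 5, 3, 14, 13]
j→7, i→8; i≥j, return j=7. data = [9, 6, 8, 11, 4, 7, 5, 3, 14, 13]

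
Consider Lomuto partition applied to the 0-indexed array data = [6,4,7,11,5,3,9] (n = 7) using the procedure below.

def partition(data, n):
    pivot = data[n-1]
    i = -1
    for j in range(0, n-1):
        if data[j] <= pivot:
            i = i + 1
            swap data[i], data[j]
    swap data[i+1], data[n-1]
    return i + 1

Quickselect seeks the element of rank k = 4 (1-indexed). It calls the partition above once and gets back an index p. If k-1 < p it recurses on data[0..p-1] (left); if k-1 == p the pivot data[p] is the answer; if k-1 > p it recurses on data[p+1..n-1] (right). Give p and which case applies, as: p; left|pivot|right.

pivot=9, i=-1
j=0: 6≤9, i=0, swap(0,0) ⇒ [6,4,7,11,5,3,9]
j=1: 4≤9, i=1, swap(1,1) ⇒ [6,4,7,11,5,3,9]
j=2: 7≤9, i=2, swap(2,2) ⇒ [6,4,7,11,5,3,9]
j=3: 11>9, skip
j=4: 5≤9, i=3, swap(3,4) ⇒ [6,4,7,5,11,3,9]
j=5: 3≤9, i=4, swap(4,5) ⇒ [6,4,7,5,3,11,9]
swap(5,6) ⇒ [6,4,7,5,3,9,11]; return 5
p = 5; k-1 = 3 < 5 ⇒ left

5; left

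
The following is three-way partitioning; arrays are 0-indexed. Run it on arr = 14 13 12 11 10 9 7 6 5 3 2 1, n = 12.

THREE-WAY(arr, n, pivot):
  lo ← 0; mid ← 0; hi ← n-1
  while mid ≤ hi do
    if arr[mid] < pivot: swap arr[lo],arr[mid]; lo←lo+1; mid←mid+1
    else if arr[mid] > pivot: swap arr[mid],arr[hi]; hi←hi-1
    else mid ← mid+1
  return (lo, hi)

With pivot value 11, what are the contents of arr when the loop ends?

1 2 3 10 9 7 6 5 11 12 13 14

pivot = 11; lo=0, mid=0, hi=11
arr[mid]=14>11: swap arr[0],arr[11]; hi=10 → 1 13 12 11 10 9 7 6 5 3 2 14
arr[mid]=1<11: swap arr[0],arr[0]; lo=1,mid=1 → 1 13 12 11 10 9 7 6 5 3 2 14
arr[mid]=13>11: swap arr[1],arr[10]; hi=9 → 1 2 12 11 10 9 7 6 5 3 13 14
arr[mid]=2<11: swap arr[1],arr[1]; lo=2,mid=2 → 1 2 12 11 10 9 7 6 5 3 13 14
arr[mid]=12>11: swap arr[2],arr[9]; hi=8 → 1 2 3 11 10 9 7 6 5 12 13 14
arr[mid]=3<11: swap arr[2],arr[2]; lo=3,mid=3 → 1 2 3 11 10 9 7 6 5 12 13 14
arr[mid]=11=11: mid=4
arr[mid]=10<11: swap arr[3],arr[4]; lo=4,mid=5 → 1 2 3 10 11 9 7 6 5 12 13 14
arr[mid]=9<11: swap arr[4],arr[5]; lo=5,mid=6 → 1 2 3 10 9 11 7 6 5 12 13 14
arr[mid]=7<11: swap arr[5],arr[6]; lo=6,mid=7 → 1 2 3 10 9 7 11 6 5 12 13 14
arr[mid]=6<11: swap arr[6],arr[7]; lo=7,mid=8 → 1 2 3 10 9 7 6 11 5 12 13 14
arr[mid]=5<11: swap arr[7],arr[8]; lo=8,mid=9 → 1 2 3 10 9 7 6 5 11 12 13 14
end: lo=8, hi=8; arr = 1 2 3 10 9 7 6 5 11 12 13 14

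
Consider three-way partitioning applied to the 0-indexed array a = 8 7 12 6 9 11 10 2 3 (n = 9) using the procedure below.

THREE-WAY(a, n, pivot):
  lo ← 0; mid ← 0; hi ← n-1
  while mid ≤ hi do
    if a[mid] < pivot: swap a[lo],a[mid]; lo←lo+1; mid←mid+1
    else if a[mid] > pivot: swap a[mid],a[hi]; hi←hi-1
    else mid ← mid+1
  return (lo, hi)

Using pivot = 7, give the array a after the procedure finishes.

pivot = 7; lo=0, mid=0, hi=8
a[mid]=8>7: swap a[0],a[8]; hi=7 → 3 7 12 6 9 11 10 2 8
a[mid]=3<7: swap a[0],a[0]; lo=1,mid=1 → 3 7 12 6 9 11 10 2 8
a[mid]=7=7: mid=2
a[mid]=12>7: swap a[2],a[7]; hi=6 → 3 7 2 6 9 11 10 12 8
a[mid]=2<7: swap a[1],a[2]; lo=2,mid=3 → 3 2 7 6 9 11 10 12 8
a[mid]=6<7: swap a[2],a[3]; lo=3,mid=4 → 3 2 6 7 9 11 10 12 8
a[mid]=9>7: swap a[4],a[6]; hi=5 → 3 2 6 7 10 11 9 12 8
a[mid]=10>7: swap a[4],a[5]; hi=4 → 3 2 6 7 11 10 9 12 8
a[mid]=11>7: swap a[4],a[4]; hi=3 → 3 2 6 7 11 10 9 12 8
end: lo=3, hi=3; a = 3 2 6 7 11 10 9 12 8

3 2 6 7 11 10 9 12 8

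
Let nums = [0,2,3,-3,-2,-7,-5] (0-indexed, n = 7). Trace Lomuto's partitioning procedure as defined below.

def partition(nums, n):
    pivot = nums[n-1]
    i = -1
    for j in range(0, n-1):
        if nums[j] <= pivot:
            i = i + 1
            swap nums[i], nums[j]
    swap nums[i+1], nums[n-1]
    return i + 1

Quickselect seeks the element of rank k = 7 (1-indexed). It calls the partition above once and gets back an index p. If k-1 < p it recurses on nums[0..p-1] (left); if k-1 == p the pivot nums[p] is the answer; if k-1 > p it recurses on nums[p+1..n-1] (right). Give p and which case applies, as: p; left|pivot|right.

1; right

pivot = nums[6] = -5; i = -1
j=0: nums[0]=0 > -5 → no swap
j=1: nums[1]=2 > -5 → no swap
j=2: nums[2]=3 > -5 → no swap
j=3: nums[3]=-3 > -5 → no swap
j=4: nums[4]=-2 > -5 → no swap
j=5: nums[5]=-7 ≤ -5 → i=0, swap nums[0],nums[5] → [-7,2,3,-3,-2,0,-5]
final swap nums[1],nums[6] → [-7,-5,3,-3,-2,0,2]; return 1
p = 1; k-1 = 6 > 1 ⇒ right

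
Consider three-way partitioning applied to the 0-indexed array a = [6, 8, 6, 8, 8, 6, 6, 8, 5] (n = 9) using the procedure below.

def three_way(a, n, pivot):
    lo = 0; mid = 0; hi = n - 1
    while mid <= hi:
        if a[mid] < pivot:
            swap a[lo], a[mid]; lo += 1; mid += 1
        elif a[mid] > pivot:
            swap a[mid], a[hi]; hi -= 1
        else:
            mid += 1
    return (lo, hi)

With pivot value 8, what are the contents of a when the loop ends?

[6, 6, 6, 6, 5, 8, 8, 8, 8]

pivot = 8; lo=0, mid=0, hi=8
a[mid]=6<8: swap a[0],a[0]; lo=1,mid=1 → [6, 8, 6, 8, 8, 6, 6, 8, 5]
a[mid]=8=8: mid=2
a[mid]=6<8: swap a[1],a[2]; lo=2,mid=3 → [6, 6, 8, 8, 8, 6, 6, 8, 5]
a[mid]=8=8: mid=4
a[mid]=8=8: mid=5
a[mid]=6<8: swap a[2],a[5]; lo=3,mid=6 → [6, 6, 6, 8, 8, 8, 6, 8, 5]
a[mid]=6<8: swap a[3],a[6]; lo=4,mid=7 → [6, 6, 6, 6, 8, 8, 8, 8, 5]
a[mid]=8=8: mid=8
a[mid]=5<8: swap a[4],a[8]; lo=5,mid=9 → [6, 6, 6, 6, 5, 8, 8, 8, 8]
end: lo=5, hi=8; a = [6, 6, 6, 6, 5, 8, 8, 8, 8]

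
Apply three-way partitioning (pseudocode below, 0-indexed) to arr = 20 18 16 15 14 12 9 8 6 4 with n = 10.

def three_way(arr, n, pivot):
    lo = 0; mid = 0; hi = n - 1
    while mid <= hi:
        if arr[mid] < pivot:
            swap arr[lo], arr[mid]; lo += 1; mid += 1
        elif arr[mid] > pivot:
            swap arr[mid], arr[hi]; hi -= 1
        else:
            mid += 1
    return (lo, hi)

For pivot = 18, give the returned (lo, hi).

pivot = 18; lo=0, mid=0, hi=9
arr[mid]=20>18: swap arr[0],arr[9]; hi=8 → 4 18 16 15 14 12 9 8 6 20
arr[mid]=4<18: swap arr[0],arr[0]; lo=1,mid=1 → 4 18 16 15 14 12 9 8 6 20
arr[mid]=18=18: mid=2
arr[mid]=16<18: swap arr[1],arr[2]; lo=2,mid=3 → 4 16 18 15 14 12 9 8 6 20
arr[mid]=15<18: swap arr[2],arr[3]; lo=3,mid=4 → 4 16 15 18 14 12 9 8 6 20
arr[mid]=14<18: swap arr[3],arr[4]; lo=4,mid=5 → 4 16 15 14 18 12 9 8 6 20
arr[mid]=12<18: swap arr[4],arr[5]; lo=5,mid=6 → 4 16 15 14 12 18 9 8 6 20
arr[mid]=9<18: swap arr[5],arr[6]; lo=6,mid=7 → 4 16 15 14 12 9 18 8 6 20
arr[mid]=8<18: swap arr[6],arr[7]; lo=7,mid=8 → 4 16 15 14 12 9 8 18 6 20
arr[mid]=6<18: swap arr[7],arr[8]; lo=8,mid=9 → 4 16 15 14 12 9 8 6 18 20
end: lo=8, hi=8; arr = 4 16 15 14 12 9 8 6 18 20

(8, 8)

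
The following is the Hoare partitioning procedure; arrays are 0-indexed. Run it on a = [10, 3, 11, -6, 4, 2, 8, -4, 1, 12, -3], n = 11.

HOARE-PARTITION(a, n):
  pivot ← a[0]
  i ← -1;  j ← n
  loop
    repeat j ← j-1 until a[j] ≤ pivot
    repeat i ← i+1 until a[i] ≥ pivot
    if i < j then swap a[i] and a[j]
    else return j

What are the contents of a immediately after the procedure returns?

pivot=10
j stops at 10 (-3), i stops at 0 (10); swap ⇒ [-3, 3, 11, -6, 4, 2, 8, -4, 1, 12, 10]
j stops at 8 (1), i stops at 2 (11); swap ⇒ [-3, 3, 1, -6, 4, 2, 8, -4, 11, 12, 10]
j stops at 7, i stops at 8; i≥j ⇒ return 7. a=[-3, 3, 1, -6, 4, 2, 8, -4, 11, 12, 10]

[-3, 3, 1, -6, 4, 2, 8, -4, 11, 12, 10]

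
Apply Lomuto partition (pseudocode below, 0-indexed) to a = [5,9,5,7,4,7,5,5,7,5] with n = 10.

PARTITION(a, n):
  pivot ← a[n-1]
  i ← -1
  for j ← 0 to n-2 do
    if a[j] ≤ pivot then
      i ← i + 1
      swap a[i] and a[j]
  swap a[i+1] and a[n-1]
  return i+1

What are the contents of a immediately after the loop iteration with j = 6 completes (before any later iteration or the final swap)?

pivot=5, i=-1
j=0: 5≤5, i=0, swap(0,0) ⇒ [5,9,5,7,4,7,5,5,7,5]
j=1: 9>5, skip
j=2: 5≤5, i=1, swap(1,2) ⇒ [5,5,9,7,4,7,5,5,7,5]
j=3: 7>5, skip
j=4: 4≤5, i=2, swap(2,4) ⇒ [5,5,4,7,9,7,5,5,7,5]
j=5: 7>5, skip
j=6: 5≤5, i=3, swap(3,6) ⇒ [5,5,4,5,9,7,7,5,7,5]
(after j=6) a = [5,5,4,5,9,7,7,5,7,5]

[5,5,4,5,9,7,7,5,7,5]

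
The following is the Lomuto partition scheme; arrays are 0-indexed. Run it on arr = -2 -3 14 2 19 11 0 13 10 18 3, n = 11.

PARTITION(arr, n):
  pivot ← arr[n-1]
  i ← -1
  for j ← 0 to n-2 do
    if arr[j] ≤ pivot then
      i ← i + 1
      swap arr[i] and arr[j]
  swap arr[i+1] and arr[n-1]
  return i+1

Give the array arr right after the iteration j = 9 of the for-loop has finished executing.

pivot = arr[10] = 3; i = -1
j=0: arr[0]=-2 ≤ 3 → i=0, swap arr[0],arr[0] (no change) → -2 -3 14 2 19 11 0 13 10 18 3
j=1: arr[1]=-3 ≤ 3 → i=1, swap arr[1],arr[1] (no change) → -2 -3 14 2 19 11 0 13 10 18 3
j=2: arr[2]=14 > 3 → no swap
j=3: arr[3]=2 ≤ 3 → i=2, swap arr[2],arr[3] → -2 -3 2 14 19 11 0 13 10 18 3
j=4: arr[4]=19 > 3 → no swap
j=5: arr[5]=11 > 3 → no swap
j=6: arr[6]=0 ≤ 3 → i=3, swap arr[3],arr[6] → -2 -3 2 0 19 11 14 13 10 18 3
j=7: arr[7]=13 > 3 → no swap
j=8: arr[8]=10 > 3 → no swap
j=9: arr[9]=18 > 3 → no swap
(after j=9) arr = -2 -3 2 0 19 11 14 13 10 18 3

-2 -3 2 0 19 11 14 13 10 18 3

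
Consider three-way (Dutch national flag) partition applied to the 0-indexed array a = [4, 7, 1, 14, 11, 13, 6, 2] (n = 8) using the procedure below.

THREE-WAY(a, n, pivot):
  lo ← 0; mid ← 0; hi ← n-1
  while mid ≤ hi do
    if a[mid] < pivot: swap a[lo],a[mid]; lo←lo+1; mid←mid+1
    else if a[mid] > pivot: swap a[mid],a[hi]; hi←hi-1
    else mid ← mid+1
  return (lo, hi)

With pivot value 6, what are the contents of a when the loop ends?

pivot = 6; lo=0, mid=0, hi=7
a[mid]=4<6: swap a[0],a[0]; lo=1,mid=1 → [4, 7, 1, 14, 11, 13, 6, 2]
a[mid]=7>6: swap a[1],a[7]; hi=6 → [4, 2, 1, 14, 11, 13, 6, 7]
a[mid]=2<6: swap a[1],a[1]; lo=2,mid=2 → [4, 2, 1, 14, 11, 13, 6, 7]
a[mid]=1<6: swap a[2],a[2]; lo=3,mid=3 → [4, 2, 1, 14, 11, 13, 6, 7]
a[mid]=14>6: swap a[3],a[6]; hi=5 → [4, 2, 1, 6, 11, 13, 14, 7]
a[mid]=6=6: mid=4
a[mid]=11>6: swap a[4],a[5]; hi=4 → [4, 2, 1, 6, 13, 11, 14, 7]
a[mid]=13>6: swap a[4],a[4]; hi=3 → [4, 2, 1, 6, 13, 11, 14, 7]
end: lo=3, hi=3; a = [4, 2, 1, 6, 13, 11, 14, 7]

[4, 2, 1, 6, 13, 11, 14, 7]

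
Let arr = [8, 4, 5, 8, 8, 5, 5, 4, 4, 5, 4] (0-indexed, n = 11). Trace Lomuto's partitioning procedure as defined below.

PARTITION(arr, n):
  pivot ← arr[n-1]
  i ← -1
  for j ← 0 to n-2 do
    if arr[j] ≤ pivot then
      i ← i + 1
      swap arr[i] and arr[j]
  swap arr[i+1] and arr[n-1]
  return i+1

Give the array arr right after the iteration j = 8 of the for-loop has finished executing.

[4, 4, 4, 8, 8, 5, 5, 8, 5, 5, 4]

pivot=4, i=-1
j=0: 8>4, skip
j=1: 4≤4, i=0, swap(0,1) ⇒ [4, 8, 5, 8, 8, 5, 5, 4, 4, 5, 4]
j=2: 5>4, skip
j=3: 8>4, skip
j=4: 8>4, skip
j=5: 5>4, skip
j=6: 5>4, skip
j=7: 4≤4, i=1, swap(1,7) ⇒ [4, 4, 5, 8, 8, 5, 5, 8, 4, 5, 4]
j=8: 4≤4, i=2, swap(2,8) ⇒ [4, 4, 4, 8, 8, 5, 5, 8, 5, 5, 4]
(after j=8) arr = [4, 4, 4, 8, 8, 5, 5, 8, 5, 5, 4]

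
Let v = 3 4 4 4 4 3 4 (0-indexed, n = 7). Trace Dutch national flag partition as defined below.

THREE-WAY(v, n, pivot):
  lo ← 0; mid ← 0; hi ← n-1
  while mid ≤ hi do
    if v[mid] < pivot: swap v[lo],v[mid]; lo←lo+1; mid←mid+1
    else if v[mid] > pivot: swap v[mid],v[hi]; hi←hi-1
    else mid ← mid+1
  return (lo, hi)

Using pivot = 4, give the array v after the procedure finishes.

3 3 4 4 4 4 4

pivot = 4; lo=0, mid=0, hi=6
v[mid]=3<4: swap v[0],v[0]; lo=1,mid=1 → 3 4 4 4 4 3 4
v[mid]=4=4: mid=2
v[mid]=4=4: mid=3
v[mid]=4=4: mid=4
v[mid]=4=4: mid=5
v[mid]=3<4: swap v[1],v[5]; lo=2,mid=6 → 3 3 4 4 4 4 4
v[mid]=4=4: mid=7
end: lo=2, hi=6; v = 3 3 4 4 4 4 4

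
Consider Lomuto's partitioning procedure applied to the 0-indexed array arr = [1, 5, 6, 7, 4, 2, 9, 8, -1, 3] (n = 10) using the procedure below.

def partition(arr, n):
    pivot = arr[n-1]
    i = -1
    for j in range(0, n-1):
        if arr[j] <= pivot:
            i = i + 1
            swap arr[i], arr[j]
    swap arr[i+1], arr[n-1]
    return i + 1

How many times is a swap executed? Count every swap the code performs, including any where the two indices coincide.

pivot = arr[9] = 3; i = -1
j=0: arr[0]=1 ≤ 3 → i=0, swap arr[0],arr[0] (no change) → [1, 5, 6, 7, 4, 2, 9, 8, -1, 3]
j=1: arr[1]=5 > 3 → no swap
j=2: arr[2]=6 > 3 → no swap
j=3: arr[3]=7 > 3 → no swap
j=4: arr[4]=4 > 3 → no swap
j=5: arr[5]=2 ≤ 3 → i=1, swap arr[1],arr[5] → [1, 2, 6, 7, 4, 5, 9, 8, -1, 3]
j=6: arr[6]=9 > 3 → no swap
j=7: arr[7]=8 > 3 → no swap
j=8: arr[8]=-1 ≤ 3 → i=2, swap arr[2],arr[8] → [1, 2, -1, 7, 4, 5, 9, 8, 6, 3]
final swap arr[3],arr[9] → [1, 2, -1, 3, 4, 5, 9, 8, 6, 7]; return 3

4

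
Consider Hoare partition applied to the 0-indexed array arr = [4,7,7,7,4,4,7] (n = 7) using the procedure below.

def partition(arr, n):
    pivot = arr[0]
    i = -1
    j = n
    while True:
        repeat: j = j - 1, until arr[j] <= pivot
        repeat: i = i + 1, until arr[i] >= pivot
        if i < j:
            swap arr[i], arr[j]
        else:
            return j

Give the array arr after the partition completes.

pivot=4
j stops at 5 (4), i stops at 0 (4); swap ⇒ [4,7,7,7,4,4,7]
j stops at 4 (4), i stops at 1 (7); swap ⇒ [4,4,7,7,7,4,7]
j stops at 1, i stops at 2; i≥j ⇒ return 1. arr=[4,4,7,7,7,4,7]

[4,4,7,7,7,4,7]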